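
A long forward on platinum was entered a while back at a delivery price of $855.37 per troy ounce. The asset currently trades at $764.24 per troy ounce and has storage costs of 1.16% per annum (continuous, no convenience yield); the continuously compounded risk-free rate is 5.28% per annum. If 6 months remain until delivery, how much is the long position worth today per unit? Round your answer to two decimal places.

-$64.40 per troy ounce

Current fair forward for the remaining 6 months: F = S·e^((r + u)·T), (r + u) = 0.0528 + 0.0116 = 0.0644
F = 764.24 · e^(0.0644 × 6/12) = 764.24 × 1.032724 = 789.2490
Value of long forward = (F − K)·e^(−rT) = (789.2490 − 855.37) · e^(−0.0528·6/12)
= -66.1210 × 0.973945 = -64.40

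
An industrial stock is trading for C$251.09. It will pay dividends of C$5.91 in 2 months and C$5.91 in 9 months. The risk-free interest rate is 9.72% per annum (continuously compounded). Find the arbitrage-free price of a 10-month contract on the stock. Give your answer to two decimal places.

PV(dividends) I = 5.91·e^(−0.0972·2/12) + 5.91·e^(−0.0972·9/12)
I = 5.8150 + 5.4945 = 11.3095
F = (S − I)·e^(rT) = (251.09 − 11.3095) · e^(0.0972·10/12)
= 239.7805 · e^0.081000 = 239.7805 × 1.084371 = C$260.01

C$260.01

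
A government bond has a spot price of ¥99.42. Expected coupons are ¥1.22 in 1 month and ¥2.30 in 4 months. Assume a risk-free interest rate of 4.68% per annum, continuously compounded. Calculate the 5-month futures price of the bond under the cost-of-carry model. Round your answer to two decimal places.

¥97.83

PV(coupons) I = 1.22·e^(−0.0468·1/12) + 2.30·e^(−0.0468·4/12)
I = 1.2153 + 2.2644 = 3.4797
F = (S − I)·e^(rT) = (99.42 − 3.4797) · e^(0.0468·5/12)
= 95.9403 · e^0.019500 = 95.9403 × 1.019691 = ¥97.83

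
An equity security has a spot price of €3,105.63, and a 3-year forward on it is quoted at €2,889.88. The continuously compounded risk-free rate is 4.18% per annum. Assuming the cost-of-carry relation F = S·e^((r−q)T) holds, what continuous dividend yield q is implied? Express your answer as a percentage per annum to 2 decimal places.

6.58%

From F = S·e^((r−q)T): (r − q) = ln(F/S)/T
ln(2889.88/3105.63) = ln(0.930529) = -0.072002
(r − q) = -0.072002 / (3) = -0.024001
q = r − ln(F/S)/T = 0.0418 + 0.024001 = 0.065801
q = 6.58%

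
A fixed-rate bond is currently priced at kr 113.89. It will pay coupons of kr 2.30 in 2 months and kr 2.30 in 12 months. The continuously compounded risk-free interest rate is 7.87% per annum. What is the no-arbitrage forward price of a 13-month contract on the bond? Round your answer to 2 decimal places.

PV(coupons) I = 2.30·e^(−0.0787·2/12) + 2.30·e^(−0.0787·12/12)
I = 2.2700 + 2.1259 = 4.3959
F = (S − I)·e^(rT) = (113.89 − 4.3959) · e^(0.0787·13/12)
= 109.4941 · e^0.085258 = 109.4941 × 1.088998 = kr 119.24

kr 119.24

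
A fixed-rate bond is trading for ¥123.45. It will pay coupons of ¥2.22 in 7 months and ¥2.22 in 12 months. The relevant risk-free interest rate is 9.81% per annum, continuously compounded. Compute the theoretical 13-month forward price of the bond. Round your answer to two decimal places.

¥132.72

PV(coupons) I = 2.22·e^(−0.0981·7/12) + 2.22·e^(−0.0981·12/12)
I = 2.0965 + 2.0126 = 4.1091
F = (S − I)·e^(rT) = (123.45 − 4.1091) · e^(0.0981·13/12)
= 119.3409 · e^0.106275 = 119.3409 × 1.112128 = ¥132.72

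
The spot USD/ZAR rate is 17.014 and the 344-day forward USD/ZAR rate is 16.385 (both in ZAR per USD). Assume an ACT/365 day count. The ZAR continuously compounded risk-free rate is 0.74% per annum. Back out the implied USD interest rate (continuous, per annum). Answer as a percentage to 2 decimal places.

F = S·e^((r_ZAR − r_USD)T) ⇒ r_USD = r_ZAR − ln(F/S)/T
ln(16.385/17.014) = -0.037670; /(344/365) = -0.039970
r_USD = 0.0074 + 0.039970 = 0.047370
r_USD = 4.74%

4.74%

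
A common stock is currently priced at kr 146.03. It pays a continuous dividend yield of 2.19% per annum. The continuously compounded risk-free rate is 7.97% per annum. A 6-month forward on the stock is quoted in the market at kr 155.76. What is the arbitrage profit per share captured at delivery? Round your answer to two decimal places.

kr 5.45 per share

Fair forward: F* = S·e^(carry·T), with carry = (r − q) = 0.0797 − 0.0219 = 0.0578
F* = 146.03 · e^(0.0578 × 6/12) = 146.03 · e^0.028900 = 146.03 × 1.029322 = kr 150.3119
Market kr 155.76 > fair kr 150.3119: forward overpriced → cash-and-carry (buy spot, short the forward).
At maturity, profit = |F_mkt − F*| = |155.76 − 150.3119| = kr 5.45 per share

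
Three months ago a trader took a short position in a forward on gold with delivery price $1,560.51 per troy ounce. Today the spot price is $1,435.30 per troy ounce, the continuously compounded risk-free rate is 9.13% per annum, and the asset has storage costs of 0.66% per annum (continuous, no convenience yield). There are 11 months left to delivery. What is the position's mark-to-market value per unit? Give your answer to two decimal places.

Current fair forward for the remaining 11 months: F = S·e^((r + u)·T), (r + u) = 0.0913 + 0.0066 = 0.0979
F = 1435.30 · e^(0.0979 × 11/12) = 1435.30 × 1.09389166 = 1570.0627
Value of long forward = (F − K)·e^(−rT) = (1570.0627 − 1560.51) · e^(−0.0913·11/12)
= 9.5527 × 0.91971479 = 8.79
Short position value = −(long value) = -$8.79

-$8.79 per troy ounce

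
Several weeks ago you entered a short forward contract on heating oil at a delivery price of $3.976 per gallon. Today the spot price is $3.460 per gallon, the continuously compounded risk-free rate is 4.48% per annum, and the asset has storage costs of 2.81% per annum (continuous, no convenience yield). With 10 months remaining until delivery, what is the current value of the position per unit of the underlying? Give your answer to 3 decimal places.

$0.288 per gallon

Current fair forward for the remaining 10 months: F = S·e^((r + u)·T), (r + u) = 0.0448 + 0.0281 = 0.0729
F = 3.460 · e^(0.0729 × 10/12) = 3.460 × 1.062633 = 3.6767
Value of long forward = (F − K)·e^(−rT) = (3.6767 − 3.976) · e^(−0.0448·10/12)
= -0.2993 × 0.963355 = -0.288
Short position value = −(long value) = $0.288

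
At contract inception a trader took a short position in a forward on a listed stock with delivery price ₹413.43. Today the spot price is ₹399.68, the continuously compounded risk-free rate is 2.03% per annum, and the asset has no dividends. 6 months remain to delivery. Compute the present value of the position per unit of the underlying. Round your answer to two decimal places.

₹9.57

Current fair forward for the remaining 6 months: F = S·e^(r·T), r = 0.0203
F = 399.68 · e^(0.0203 × 6/12) = 399.68 × 1.010202 = 403.7575
Value of long forward = (F − K)·e^(−rT) = (403.7575 − 413.43) · e^(−0.0203·6/12)
= -9.6725 × 0.989901 = -9.57
Short position value = −(long value) = ₹9.57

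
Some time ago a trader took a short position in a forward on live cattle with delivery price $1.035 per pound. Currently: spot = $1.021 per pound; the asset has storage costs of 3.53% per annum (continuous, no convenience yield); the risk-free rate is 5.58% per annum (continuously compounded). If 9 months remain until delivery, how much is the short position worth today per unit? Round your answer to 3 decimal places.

Current fair forward for the remaining 9 months: F = S·e^((r + u)·T), (r + u) = 0.0558 + 0.0353 = 0.0911
F = 1.021 · e^(0.0911 × 9/12) = 1.021 × 1.070713 = 1.0932
Value of long forward = (F − K)·e^(−rT) = (1.0932 − 1.035) · e^(−0.0558·9/12)
= 0.0582 × 0.959014 = 0.056
Short position value = −(long value) = -$0.056

-$0.056 per pound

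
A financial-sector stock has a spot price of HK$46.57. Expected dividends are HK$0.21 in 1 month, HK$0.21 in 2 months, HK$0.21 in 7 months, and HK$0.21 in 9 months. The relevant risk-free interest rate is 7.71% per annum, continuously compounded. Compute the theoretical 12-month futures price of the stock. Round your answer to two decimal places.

PV(dividends) I = 0.21·e^(−0.0771·1/12) + 0.21·e^(−0.0771·2/12) + 0.21·e^(−0.0771·7/12) + 0.21·e^(−0.0771·9/12)
I = 0.2087 + 0.2073 + 0.2008 + 0.1982 = 0.8150
F = (S − I)·e^(rT) = (46.57 − 0.8150) · e^(0.0771·12/12)
= 45.7550 · e^0.077100 = 45.7550 × 1.080150 = HK$49.42

HK$49.42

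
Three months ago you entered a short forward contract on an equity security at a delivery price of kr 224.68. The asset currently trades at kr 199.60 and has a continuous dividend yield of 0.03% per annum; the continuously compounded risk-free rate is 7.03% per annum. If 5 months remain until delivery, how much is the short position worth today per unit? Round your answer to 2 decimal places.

Current fair forward for the remaining 5 months: F = S·e^((r − q)·T), (r − q) = 0.0703 − 0.0003 = 0.0700
F = 199.60 · e^(0.0700 × 5/12) = 199.60 × 1.029596 = 205.5074
Value of long forward = (F − K)·e^(−rT) = (205.5074 − 224.68) · e^(−0.0703·5/12)
= -19.1726 × 0.971133 = -18.62
Short position value = −(long value) = kr 18.62

kr 18.62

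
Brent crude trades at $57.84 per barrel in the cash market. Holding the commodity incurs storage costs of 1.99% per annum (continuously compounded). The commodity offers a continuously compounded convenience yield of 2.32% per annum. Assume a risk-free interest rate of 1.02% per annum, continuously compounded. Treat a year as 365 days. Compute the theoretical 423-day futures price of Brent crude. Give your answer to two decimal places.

Net carry = r + u − y = 0.0102 + 0.0199 − 0.0232 = 0.0069
F = S·e^((r+u−y)T) = 57.84 · e^(0.0069 × 423/365) = 57.84 · e^0.007996
= 57.84 × 1.008028 = $58.30 per barrel

$58.30 per barrel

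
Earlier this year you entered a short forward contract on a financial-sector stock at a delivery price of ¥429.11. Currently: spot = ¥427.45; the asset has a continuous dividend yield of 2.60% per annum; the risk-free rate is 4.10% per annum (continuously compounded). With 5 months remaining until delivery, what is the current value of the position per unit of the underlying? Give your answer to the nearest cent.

Current fair forward for the remaining 5 months: F = S·e^((r − q)·T), (r − q) = 0.0410 − 0.0260 = 0.0150
F = 427.45 · e^(0.0150 × 5/12) = 427.45 × 1.006270 = 430.1301
Value of long forward = (F − K)·e^(−rT) = (430.1301 − 429.11) · e^(−0.0410·5/12)
= 1.0201 × 0.983062 = 1.00
Short position value = −(long value) = -¥1.00

-¥1.00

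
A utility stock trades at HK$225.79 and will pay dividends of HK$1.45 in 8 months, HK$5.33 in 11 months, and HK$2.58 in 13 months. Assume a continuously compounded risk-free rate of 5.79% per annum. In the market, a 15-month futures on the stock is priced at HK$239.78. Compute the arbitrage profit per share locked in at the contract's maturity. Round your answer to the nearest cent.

HK$6.58 per share

PV(dividends) I = 1.45·e^(−0.0579·8/12) + 5.33·e^(−0.0579·11/12) + 2.58·e^(−0.0579·13/12) = 8.8727
Fair futures F* = (S − I)·e^(rT) = (225.79 − 8.8727)·e^0.072375 = 216.9173 × 1.075058 = 233.1987
Market HK$239.78 > fair 233.1987: forward overpriced → cash-and-carry (borrow at r, buy the stock and collect the dividends, short the forward).
Profit at T = |F_mkt − F*| = |239.78 − 233.1987| = HK$6.58 per share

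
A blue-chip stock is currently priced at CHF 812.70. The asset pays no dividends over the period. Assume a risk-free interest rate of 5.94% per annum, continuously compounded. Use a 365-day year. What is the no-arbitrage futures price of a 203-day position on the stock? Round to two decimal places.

F = S·e^(rT) = 812.70 · e^(0.0594 × 203/365)
= 812.70 · e^0.033036 = 812.70 × 1.033588
F = CHF 840.00

CHF 840.00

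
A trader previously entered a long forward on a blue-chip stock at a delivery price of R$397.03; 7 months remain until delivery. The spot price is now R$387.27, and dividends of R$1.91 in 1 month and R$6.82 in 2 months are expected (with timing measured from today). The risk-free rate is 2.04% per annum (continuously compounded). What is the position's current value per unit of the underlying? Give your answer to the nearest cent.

PV(remaining dividends) I = 1.91·e^(−0.0204·1/12) + 6.82·e^(−0.0204·2/12) = 8.7036
Current forward F = (S − I)·e^(rT) = (387.27 − 8.7036)·e^(0.0204·7/12) = 378.5664 × 1.011971 = 383.0982
Value (long) = (F − K)·e^(−rT) = (383.0982 − 397.03) × 0.988171 = -13.7670
Value = -R$13.77

-R$13.77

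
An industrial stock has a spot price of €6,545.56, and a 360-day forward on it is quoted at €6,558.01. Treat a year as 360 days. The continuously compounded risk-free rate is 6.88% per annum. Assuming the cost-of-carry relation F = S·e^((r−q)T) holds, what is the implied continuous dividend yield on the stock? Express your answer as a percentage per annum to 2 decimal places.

6.69%

From F = S·e^((r−q)T): (r − q) = ln(F/S)/T
ln(6558.01/6545.56) = ln(1.001902) = 0.001900
(r − q) = 0.001900 / (360/360) = 0.001900
q = r − ln(F/S)/T = 0.0688 − 0.001900 = 0.066900
q = 6.69%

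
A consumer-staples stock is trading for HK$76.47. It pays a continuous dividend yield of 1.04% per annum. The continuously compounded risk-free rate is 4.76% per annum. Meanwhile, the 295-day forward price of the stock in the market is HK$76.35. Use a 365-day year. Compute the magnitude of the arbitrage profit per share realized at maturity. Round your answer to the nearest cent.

HK$2.45 per share

Fair forward: F* = S·e^(carry·T), with carry = (r − q) = 0.0476 − 0.0104 = 0.0372
F* = 76.47 · e^(0.0372 × 295/365) = 76.47 · e^0.030066 = 76.47 × 1.030523 = HK$78.8041
Market HK$76.35 < fair HK$78.8041: forward underpriced → reverse cash-and-carry (short spot, go long the forward).
At maturity, profit = |F_mkt − F*| = |76.35 − 78.8041| = HK$2.45 per share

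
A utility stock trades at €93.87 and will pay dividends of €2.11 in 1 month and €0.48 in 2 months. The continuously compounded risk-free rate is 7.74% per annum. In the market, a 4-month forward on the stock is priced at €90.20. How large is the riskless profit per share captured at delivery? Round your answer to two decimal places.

PV(dividends) I = 2.11·e^(−0.0774·1/12) + 0.48·e^(−0.0774·2/12) = 2.5703
Fair forward F* = (S − I)·e^(rT) = (93.87 − 2.5703)·e^0.025800 = 91.2997 × 1.026136 = 93.6859
Market €90.20 < fair 93.6859: forward underpriced → reverse cash-and-carry (short the stock, invest proceeds at r, pay the dividends, go long the forward).
Profit at T = |F_mkt − F*| = |90.20 − 93.6859| = €3.49 per share

€3.49 per share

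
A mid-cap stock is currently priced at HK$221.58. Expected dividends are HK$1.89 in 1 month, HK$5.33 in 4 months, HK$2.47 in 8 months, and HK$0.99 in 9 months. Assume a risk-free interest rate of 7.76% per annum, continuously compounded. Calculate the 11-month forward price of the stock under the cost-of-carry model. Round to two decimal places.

HK$226.80

PV(dividends) I = 1.89·e^(−0.0776·1/12) + 5.33·e^(−0.0776·4/12) + 2.47·e^(−0.0776·8/12) + 0.99·e^(−0.0776·9/12)
I = 1.8778 + 5.1939 + 2.3455 + 0.9340 = 10.3512
F = (S − I)·e^(rT) = (221.58 − 10.3512) · e^(0.0776·11/12)
= 211.2288 · e^0.071133 = 211.2288 × 1.073724 = HK$226.80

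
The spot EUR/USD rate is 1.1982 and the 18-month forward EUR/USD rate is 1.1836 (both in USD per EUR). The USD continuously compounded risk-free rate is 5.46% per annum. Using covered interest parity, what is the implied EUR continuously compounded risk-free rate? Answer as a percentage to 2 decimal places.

6.28%

F = S·e^((r_USD − r_EUR)T) ⇒ r_EUR = r_USD − ln(F/S)/T
ln(1.1836/1.1982) = -0.012260; /(18/12) = -0.008173
r_EUR = 0.0546 + 0.008173 = 0.062773
r_EUR = 6.28%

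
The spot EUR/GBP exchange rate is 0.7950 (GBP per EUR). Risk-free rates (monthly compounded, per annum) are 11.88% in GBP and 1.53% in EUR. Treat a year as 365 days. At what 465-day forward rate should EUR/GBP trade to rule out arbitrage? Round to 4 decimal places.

0.9064

By covered interest parity, F = S · (1+r_GBP/12)^(12T) / (1+r_EUR/12)^(12T)
= 0.7950 × 1.162536 / 1.019670 = 0.7950 × 1.140110
F = 0.9064 GBP per EUR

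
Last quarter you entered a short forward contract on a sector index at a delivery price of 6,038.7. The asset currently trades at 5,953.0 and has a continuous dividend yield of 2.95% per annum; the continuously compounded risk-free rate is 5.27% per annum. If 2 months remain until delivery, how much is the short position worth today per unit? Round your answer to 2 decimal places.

Current fair forward for the remaining 2 months: F = S·e^((r − q)·T), (r − q) = 0.0527 − 0.0295 = 0.0232
F = 5953.0 · e^(0.0232 × 2/12) = 5953.0 × 1.00387415 = 5976.0628
Value of long forward = (F − K)·e^(−rT) = (5976.0628 − 6038.7) · e^(−0.0527·2/12)
= -62.6372 × 0.99125513 = -62.09
Short position value = −(long value) = 62.09

62.09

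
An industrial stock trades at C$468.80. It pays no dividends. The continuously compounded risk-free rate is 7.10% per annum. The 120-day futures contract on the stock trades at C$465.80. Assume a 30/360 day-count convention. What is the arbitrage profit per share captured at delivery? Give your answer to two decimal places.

C$14.23 per share

Fair futures: F* = S·e^(carry·T), with carry = r = 0.0710
F* = 468.80 · e^(0.0710 × 120/360) = 468.80 · e^0.023667 = 468.80 × 1.023949 = C$480.0273
Market C$465.80 < fair C$480.0273: forward underpriced → reverse cash-and-carry (short spot, go long the forward).
At maturity, profit = |F_mkt − F*| = |465.80 − 480.0273| = C$14.23 per share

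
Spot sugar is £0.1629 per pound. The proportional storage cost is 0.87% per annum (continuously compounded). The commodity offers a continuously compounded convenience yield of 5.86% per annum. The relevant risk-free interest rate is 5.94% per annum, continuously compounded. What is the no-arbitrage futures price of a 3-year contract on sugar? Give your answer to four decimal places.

Net carry = r + u − y = 0.0594 + 0.0087 − 0.0586 = 0.0095
F = S·e^((r+u−y)T) = 0.1629 · e^(0.0095 × 3) = 0.1629 · e^0.028500
= 0.1629 × 1.028910 = £0.1676 per pound

£0.1676 per pound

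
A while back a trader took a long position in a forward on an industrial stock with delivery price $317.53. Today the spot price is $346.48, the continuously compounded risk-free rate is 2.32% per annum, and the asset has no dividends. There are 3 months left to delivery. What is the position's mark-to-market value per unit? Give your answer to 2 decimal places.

$30.79

Current fair forward for the remaining 3 months: F = S·e^(r·T), r = 0.0232
F = 346.48 · e^(0.0232 × 3/12) = 346.48 × 1.005817 = 348.4955
Value of long forward = (F − K)·e^(−rT) = (348.4955 − 317.53) · e^(−0.0232·3/12)
= 30.9655 × 0.994217 = 30.79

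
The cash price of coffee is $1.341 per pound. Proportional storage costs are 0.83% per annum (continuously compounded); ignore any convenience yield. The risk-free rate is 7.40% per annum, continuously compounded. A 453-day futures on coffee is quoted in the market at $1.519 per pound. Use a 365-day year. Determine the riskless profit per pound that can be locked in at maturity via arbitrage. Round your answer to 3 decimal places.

$0.034 per pound

Fair futures: F* = S·e^(carry·T), with carry = (r + u) = 0.0740 + 0.0083 = 0.0823
F* = 1.341 · e^(0.0823 × 453/365) = 1.341 · e^0.102142 = 1.341 × 1.107541 = $1.4852
Market $1.519 > fair $1.4852: forward overpriced → cash-and-carry (buy spot, short the forward).
At maturity, profit = |F_mkt − F*| = |1.519 − 1.4852| = $0.034 per pound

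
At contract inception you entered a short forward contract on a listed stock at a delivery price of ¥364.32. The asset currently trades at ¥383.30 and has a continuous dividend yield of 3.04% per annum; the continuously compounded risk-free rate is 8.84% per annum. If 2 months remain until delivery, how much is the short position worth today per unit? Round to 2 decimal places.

Current fair forward for the remaining 2 months: F = S·e^((r − q)·T), (r − q) = 0.0884 − 0.0304 = 0.0580
F = 383.30 · e^(0.0580 × 2/12) = 383.30 × 1.009714 = 387.0234
Value of long forward = (F − K)·e^(−rT) = (387.0234 − 364.32) · e^(−0.0884·2/12)
= 22.7034 × 0.985375 = 22.37
Short position value = −(long value) = -¥22.37

-¥22.37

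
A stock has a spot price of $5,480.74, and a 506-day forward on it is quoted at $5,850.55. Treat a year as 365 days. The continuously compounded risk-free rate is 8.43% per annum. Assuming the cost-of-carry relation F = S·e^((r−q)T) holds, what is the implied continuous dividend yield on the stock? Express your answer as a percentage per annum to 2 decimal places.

From F = S·e^((r−q)T): (r − q) = ln(F/S)/T
ln(5850.55/5480.74) = ln(1.067474) = 0.065295
(r − q) = 0.065295 / (506/365) = 0.047100
q = r − ln(F/S)/T = 0.0843 − 0.047100 = 0.037200
q = 3.72%

3.72%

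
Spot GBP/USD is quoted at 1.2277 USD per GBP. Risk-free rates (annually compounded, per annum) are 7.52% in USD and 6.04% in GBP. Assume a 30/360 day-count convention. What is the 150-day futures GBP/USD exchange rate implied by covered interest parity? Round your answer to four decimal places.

1.2348

By covered interest parity, F = S · (1+r_USD)^T / (1+r_GBP)^T
= 1.2277 × 1.030672 / 1.024737 = 1.2277 × 1.005792
F = 1.2348 USD per GBP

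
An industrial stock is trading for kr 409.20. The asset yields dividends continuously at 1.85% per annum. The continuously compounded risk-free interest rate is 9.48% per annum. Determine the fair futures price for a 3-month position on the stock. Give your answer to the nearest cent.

F = S·e^((r − q)T) = 409.20 · e^((0.0948 − 0.0185) × 3/12)
= 409.20 · e^0.019075 = 409.20 × 1.019258
F = kr 417.08

kr 417.08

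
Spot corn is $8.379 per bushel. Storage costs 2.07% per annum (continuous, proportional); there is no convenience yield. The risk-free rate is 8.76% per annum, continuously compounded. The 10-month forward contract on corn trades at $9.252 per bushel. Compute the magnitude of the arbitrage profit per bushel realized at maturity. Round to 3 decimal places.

$0.082 per bushel

Fair forward: F* = S·e^(carry·T), with carry = (r + u) = 0.0876 + 0.0207 = 0.1083
F* = 8.379 · e^(0.1083 × 10/12) = 8.379 · e^0.090250 = 8.379 × 1.094448 = $9.1704
Market $9.252 > fair $9.1704: forward overpriced → cash-and-carry (buy spot, short the forward).
At maturity, profit = |F_mkt − F*| = |9.252 − 9.1704| = $0.082 per bushel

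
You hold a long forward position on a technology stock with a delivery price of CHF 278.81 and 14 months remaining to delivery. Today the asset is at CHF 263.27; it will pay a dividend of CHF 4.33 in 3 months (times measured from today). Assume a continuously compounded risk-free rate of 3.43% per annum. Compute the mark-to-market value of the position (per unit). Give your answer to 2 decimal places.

PV(remaining dividends) I = 4.33·e^(−0.0343·3/12) = 4.2930
Current forward F = (S − I)·e^(rT) = (263.27 − 4.2930)·e^(0.0343·14/12) = 258.9770 × 1.040828 = 269.5505
Value (long) = (F − K)·e^(−rT) = (269.5505 − 278.81) × 0.960773 = -8.8963
Value = -CHF 8.90

-CHF 8.90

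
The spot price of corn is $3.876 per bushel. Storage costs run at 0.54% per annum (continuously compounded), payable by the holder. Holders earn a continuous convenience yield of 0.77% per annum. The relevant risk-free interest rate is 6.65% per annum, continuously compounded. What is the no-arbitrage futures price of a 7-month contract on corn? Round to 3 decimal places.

$4.024 per bushel

Net carry = r + u − y = 0.0665 + 0.0054 − 0.0077 = 0.0642
F = S·e^((r+u−y)T) = 3.876 · e^(0.0642 × 7/12) = 3.876 · e^0.037450
= 3.876 × 1.038160 = $4.024 per bushel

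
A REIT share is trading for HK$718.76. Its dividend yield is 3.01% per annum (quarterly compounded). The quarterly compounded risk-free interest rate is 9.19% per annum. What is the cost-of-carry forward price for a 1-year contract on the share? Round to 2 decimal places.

F = S · (1+r/4)^(4T) / (1+q/4)^(4T)
= 718.76 × 1.095116 / 1.030441 = 718.76 × 1.062764
F = HK$763.87

HK$763.87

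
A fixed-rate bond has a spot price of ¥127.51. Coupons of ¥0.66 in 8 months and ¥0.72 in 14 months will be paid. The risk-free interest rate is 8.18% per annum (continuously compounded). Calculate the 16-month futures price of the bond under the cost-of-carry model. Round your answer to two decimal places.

PV(coupons) I = 0.66·e^(−0.0818·8/12) + 0.72·e^(−0.0818·14/12)
I = 0.6250 + 0.6545 = 1.2795
F = (S − I)·e^(rT) = (127.51 − 1.2795) · e^(0.0818·16/12)
= 126.2305 · e^0.109067 = 126.2305 × 1.115237 = ¥140.78

¥140.78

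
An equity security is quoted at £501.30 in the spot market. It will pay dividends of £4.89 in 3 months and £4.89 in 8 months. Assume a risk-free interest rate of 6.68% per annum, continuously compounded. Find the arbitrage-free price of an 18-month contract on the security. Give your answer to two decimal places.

PV(dividends) I = 4.89·e^(−0.0668·3/12) + 4.89·e^(−0.0668·8/12)
I = 4.8090 + 4.6770 = 9.4860
F = (S − I)·e^(rT) = (501.30 − 9.4860) · e^(0.0668·18/12)
= 491.8140 · e^0.100200 = 491.8140 × 1.105392 = £543.65

£543.65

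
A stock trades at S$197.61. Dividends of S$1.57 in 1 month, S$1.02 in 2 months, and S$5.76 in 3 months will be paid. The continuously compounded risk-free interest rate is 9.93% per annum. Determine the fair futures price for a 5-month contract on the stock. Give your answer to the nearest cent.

PV(dividends) I = 1.57·e^(−0.0993·1/12) + 1.02·e^(−0.0993·2/12) + 5.76·e^(−0.0993·3/12)
I = 1.5571 + 1.0033 + 5.6188 = 8.1792
F = (S − I)·e^(rT) = (197.61 − 8.1792) · e^(0.0993·5/12)
= 189.4308 · e^0.041375 = 189.4308 × 1.042243 = S$197.43

S$197.43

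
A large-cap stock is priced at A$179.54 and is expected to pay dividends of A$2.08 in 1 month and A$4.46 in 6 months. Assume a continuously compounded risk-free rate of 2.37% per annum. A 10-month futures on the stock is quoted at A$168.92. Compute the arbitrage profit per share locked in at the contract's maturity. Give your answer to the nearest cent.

A$7.59 per share

PV(dividends) I = 2.08·e^(−0.0237·1/12) + 4.46·e^(−0.0237·6/12) = 6.4834
Fair futures F* = (S − I)·e^(rT) = (179.54 − 6.4834)·e^0.019750 = 173.0566 × 1.019946 = 176.5084
Market A$168.92 < fair 176.5084: forward underpriced → reverse cash-and-carry (short the stock, invest proceeds at r, pay the dividends, go long the forward).
Profit at T = |F_mkt − F*| = |168.92 − 176.5084| = A$7.59 per share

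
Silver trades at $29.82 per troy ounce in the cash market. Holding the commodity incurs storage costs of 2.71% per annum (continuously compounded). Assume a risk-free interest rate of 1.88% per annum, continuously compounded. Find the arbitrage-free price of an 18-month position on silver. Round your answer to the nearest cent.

Net carry = r + u − y = 0.0188 + 0.0271 − 0.0000 = 0.0459
F = S·e^((r+u−y)T) = 29.82 · e^(0.0459 × 18/12) = 29.82 · e^0.068850
= 29.82 × 1.071276 = $31.95 per troy ounce

$31.95 per troy ounce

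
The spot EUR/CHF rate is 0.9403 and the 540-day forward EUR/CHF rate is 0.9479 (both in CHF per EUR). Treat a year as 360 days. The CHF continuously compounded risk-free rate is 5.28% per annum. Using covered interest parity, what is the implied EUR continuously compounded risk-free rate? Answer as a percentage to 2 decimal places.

4.74%

F = S·e^((r_CHF − r_EUR)T) ⇒ r_EUR = r_CHF − ln(F/S)/T
ln(0.9479/0.9403) = 0.008050; /(540/360) = 0.005367
r_EUR = 0.0528 − 0.005367 = 0.047433
r_EUR = 4.74%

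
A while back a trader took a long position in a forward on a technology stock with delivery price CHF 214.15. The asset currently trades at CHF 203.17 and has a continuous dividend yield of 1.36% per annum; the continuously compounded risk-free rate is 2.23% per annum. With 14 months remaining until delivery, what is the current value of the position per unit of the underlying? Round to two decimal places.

Current fair forward for the remaining 14 months: F = S·e^((r − q)·T), (r − q) = 0.0223 − 0.0136 = 0.0087
F = 203.17 · e^(0.0087 × 14/12) = 203.17 × 1.010202 = 205.2427
Value of long forward = (F − K)·e^(−rT) = (205.2427 − 214.15) · e^(−0.0223·14/12)
= -8.9073 × 0.974319 = -8.68

-CHF 8.68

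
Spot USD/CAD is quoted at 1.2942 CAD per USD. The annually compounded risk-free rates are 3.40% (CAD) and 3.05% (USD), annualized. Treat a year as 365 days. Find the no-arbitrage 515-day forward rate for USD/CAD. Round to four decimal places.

1.3004

By covered interest parity, F = S · (1+r_CAD)^T / (1+r_USD)^T
= 1.2942 × 1.048306 / 1.043302 = 1.2942 × 1.004796
F = 1.3004 CAD per USD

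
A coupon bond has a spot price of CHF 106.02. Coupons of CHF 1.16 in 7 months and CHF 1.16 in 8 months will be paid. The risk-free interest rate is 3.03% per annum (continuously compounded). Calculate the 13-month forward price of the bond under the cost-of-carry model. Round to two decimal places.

CHF 107.21

PV(coupons) I = 1.16·e^(−0.0303·7/12) + 1.16·e^(−0.0303·8/12)
I = 1.1397 + 1.1368 = 2.2765
F = (S − I)·e^(rT) = (106.02 − 2.2765) · e^(0.0303·13/12)
= 103.7435 · e^0.032825 = 103.7435 × 1.033370 = CHF 107.21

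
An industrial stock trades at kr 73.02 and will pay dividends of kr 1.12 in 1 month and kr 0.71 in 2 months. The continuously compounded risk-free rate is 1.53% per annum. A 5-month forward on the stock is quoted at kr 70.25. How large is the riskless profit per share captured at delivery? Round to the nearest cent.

PV(dividends) I = 1.12·e^(−0.0153·1/12) + 0.71·e^(−0.0153·2/12) = 1.8268
Fair forward F* = (S − I)·e^(rT) = (73.02 − 1.8268)·e^0.006375 = 71.1932 × 1.006395 = 71.6485
Market kr 70.25 < fair 71.6485: forward underpriced → reverse cash-and-carry (short the stock, invest proceeds at r, pay the dividends, go long the forward).
Profit at T = |F_mkt − F*| = |70.25 − 71.6485| = kr 1.40 per share

kr 1.40 per share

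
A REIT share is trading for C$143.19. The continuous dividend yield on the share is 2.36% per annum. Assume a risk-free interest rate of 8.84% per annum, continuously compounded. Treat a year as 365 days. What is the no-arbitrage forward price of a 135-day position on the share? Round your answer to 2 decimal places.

C$146.66

F = S·e^((r − q)T) = 143.19 · e^((0.0884 − 0.0236) × 135/365)
= 143.19 · e^0.023967 = 143.19 × 1.024257
F = C$146.66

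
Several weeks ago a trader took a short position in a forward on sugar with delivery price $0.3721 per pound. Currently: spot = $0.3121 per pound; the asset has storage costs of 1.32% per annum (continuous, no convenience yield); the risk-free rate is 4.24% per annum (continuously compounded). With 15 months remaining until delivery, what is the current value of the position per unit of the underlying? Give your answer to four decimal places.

$0.0356 per pound

Current fair forward for the remaining 15 months: F = S·e^((r + u)·T), (r + u) = 0.0424 + 0.0132 = 0.0556
F = 0.3121 · e^(0.0556 × 15/12) = 0.3121 × 1.071972 = 0.3346
Value of long forward = (F − K)·e^(−rT) = (0.3346 − 0.3721) · e^(−0.0424·15/12)
= -0.0375 × 0.948380 = -0.0356
Short position value = −(long value) = $0.0356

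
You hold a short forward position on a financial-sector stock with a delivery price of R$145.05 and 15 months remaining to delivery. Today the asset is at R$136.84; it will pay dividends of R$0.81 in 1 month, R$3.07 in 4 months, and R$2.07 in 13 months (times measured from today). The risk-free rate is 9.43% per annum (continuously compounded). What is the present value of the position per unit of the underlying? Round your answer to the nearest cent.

PV(remaining dividends) I = 0.81·e^(−0.0943·1/12) + 3.07·e^(−0.0943·4/12) + 2.07·e^(−0.0943·13/12) = 5.6476
Current forward F = (S − I)·e^(rT) = (136.84 − 5.6476)·e^(0.0943·15/12) = 131.1924 × 1.125103 = 147.6050
Value (long) = (F − K)·e^(−rT) = (147.6050 − 145.05) × 0.888807 = 2.2709
Short position value = −(long value) = -R$2.27

-R$2.27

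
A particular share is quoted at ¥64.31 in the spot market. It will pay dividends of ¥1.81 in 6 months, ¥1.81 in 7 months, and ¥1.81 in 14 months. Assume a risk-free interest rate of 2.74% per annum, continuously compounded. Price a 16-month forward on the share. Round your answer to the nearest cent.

PV(dividends) I = 1.81·e^(−0.0274·6/12) + 1.81·e^(−0.0274·7/12) + 1.81·e^(−0.0274·14/12)
I = 1.7854 + 1.7813 + 1.7531 = 5.3198
F = (S − I)·e^(rT) = (64.31 − 5.3198) · e^(0.0274·16/12)
= 58.9902 · e^0.036533 = 58.9902 × 1.037209 = ¥61.19

¥61.19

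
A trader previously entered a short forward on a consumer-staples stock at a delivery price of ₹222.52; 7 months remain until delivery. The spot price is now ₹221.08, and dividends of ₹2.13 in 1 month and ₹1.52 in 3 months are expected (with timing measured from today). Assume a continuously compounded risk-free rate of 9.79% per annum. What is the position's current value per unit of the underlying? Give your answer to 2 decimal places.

-₹7.32

PV(remaining dividends) I = 2.13·e^(−0.0979·1/12) + 1.52·e^(−0.0979·3/12) = 3.5959
Current forward F = (S − I)·e^(rT) = (221.08 − 3.5959)·e^(0.0979·7/12) = 217.4841 × 1.058771 = 230.2659
Value (long) = (F − K)·e^(−rT) = (230.2659 − 222.52) × 0.944492 = 7.3159
Short position value = −(long value) = -₹7.32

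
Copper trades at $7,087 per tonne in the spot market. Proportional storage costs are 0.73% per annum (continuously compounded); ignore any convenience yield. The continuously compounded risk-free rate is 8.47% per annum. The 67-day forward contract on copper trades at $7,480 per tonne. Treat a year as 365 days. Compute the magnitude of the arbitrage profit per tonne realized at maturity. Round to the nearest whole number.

Fair forward: F* = S·e^(carry·T), with carry = (r + u) = 0.0847 + 0.0073 = 0.0920
F* = 7087 · e^(0.0920 × 67/365) = 7087 · e^0.016888 = 7087 × 1.017031 = $7207.6987
Market $7480 > fair $7207.6987: forward overpriced → cash-and-carry (buy spot, short the forward).
At maturity, profit = |F_mkt − F*| = |7480 − 7207.6987| = $272 per tonne

$272 per tonne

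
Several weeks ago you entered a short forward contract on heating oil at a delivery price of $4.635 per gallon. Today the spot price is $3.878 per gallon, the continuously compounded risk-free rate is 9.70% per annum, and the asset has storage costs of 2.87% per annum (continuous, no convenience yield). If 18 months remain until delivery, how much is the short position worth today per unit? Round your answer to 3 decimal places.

Current fair forward for the remaining 18 months: F = S·e^((r + u)·T), (r + u) = 0.0970 + 0.0287 = 0.1257
F = 3.878 · e^(0.1257 × 18/12) = 3.878 × 1.207497 = 4.6827
Value of long forward = (F − K)·e^(−rT) = (4.6827 − 4.635) · e^(−0.0970·18/12)
= 0.0477 × 0.864590 = 0.041
Short position value = −(long value) = -$0.041

-$0.041 per gallon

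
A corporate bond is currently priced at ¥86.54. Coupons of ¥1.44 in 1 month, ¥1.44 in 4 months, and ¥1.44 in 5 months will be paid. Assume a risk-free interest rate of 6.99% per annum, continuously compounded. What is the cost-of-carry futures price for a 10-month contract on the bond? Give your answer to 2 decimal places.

PV(coupons) I = 1.44·e^(−0.0699·1/12) + 1.44·e^(−0.0699·4/12) + 1.44·e^(−0.0699·5/12)
I = 1.4316 + 1.4068 + 1.3987 = 4.2371
F = (S − I)·e^(rT) = (86.54 − 4.2371) · e^(0.0699·10/12)
= 82.3029 · e^0.058250 = 82.3029 × 1.059980 = ¥87.24

¥87.24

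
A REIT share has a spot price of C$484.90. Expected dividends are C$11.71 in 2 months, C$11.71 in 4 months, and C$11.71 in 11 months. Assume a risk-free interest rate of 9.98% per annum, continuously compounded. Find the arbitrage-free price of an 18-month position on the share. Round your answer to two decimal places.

PV(dividends) I = 11.71·e^(−0.0998·2/12) + 11.71·e^(−0.0998·4/12) + 11.71·e^(−0.0998·11/12)
I = 11.5168 + 11.3269 + 10.6863 = 33.5300
F = (S − I)·e^(rT) = (484.90 − 33.5300) · e^(0.0998·18/12)
= 451.3700 · e^0.149700 = 451.3700 × 1.161486 = C$524.26

C$524.26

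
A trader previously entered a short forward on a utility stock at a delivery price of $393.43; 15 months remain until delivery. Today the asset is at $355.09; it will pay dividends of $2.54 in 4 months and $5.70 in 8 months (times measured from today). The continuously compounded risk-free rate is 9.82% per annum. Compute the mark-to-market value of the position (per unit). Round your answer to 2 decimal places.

$0.69

PV(remaining dividends) I = 2.54·e^(−0.0982·4/12) + 5.70·e^(−0.0982·8/12) = 7.7970
Current forward F = (S − I)·e^(rT) = (355.09 − 7.7970)·e^(0.0982·15/12) = 347.2930 × 1.130602 = 392.6502
Value (long) = (F − K)·e^(−rT) = (392.6502 − 393.43) × 0.884485 = -0.6897
Short position value = −(long value) = $0.69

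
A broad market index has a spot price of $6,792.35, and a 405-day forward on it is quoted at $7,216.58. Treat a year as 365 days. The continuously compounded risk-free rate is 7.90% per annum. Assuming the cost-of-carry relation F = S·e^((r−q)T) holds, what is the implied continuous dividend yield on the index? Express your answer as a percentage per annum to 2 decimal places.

From F = S·e^((r−q)T): (r − q) = ln(F/S)/T
ln(7216.58/6792.35) = ln(1.062457) = 0.060584
(r − q) = 0.060584 / (405/365) = 0.054600
q = r − ln(F/S)/T = 0.0790 − 0.054600 = 0.024400
q = 2.44%

2.44%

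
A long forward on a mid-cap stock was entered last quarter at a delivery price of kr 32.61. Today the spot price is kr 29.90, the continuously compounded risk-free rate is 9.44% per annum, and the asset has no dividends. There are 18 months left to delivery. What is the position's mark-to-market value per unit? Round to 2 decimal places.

Current fair forward for the remaining 18 months: F = S·e^(r·T), r = 0.0944
F = 29.90 · e^(0.0944 × 18/12) = 29.90 × 1.152116 = 34.4483
Value of long forward = (F − K)·e^(−rT) = (34.4483 − 32.61) · e^(−0.0944·18/12)
= 1.8383 × 0.867968 = 1.60

kr 1.60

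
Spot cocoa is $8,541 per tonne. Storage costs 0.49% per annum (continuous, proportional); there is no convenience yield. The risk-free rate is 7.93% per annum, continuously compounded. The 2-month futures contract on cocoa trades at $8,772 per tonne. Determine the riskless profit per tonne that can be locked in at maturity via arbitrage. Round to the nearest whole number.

$110 per tonne

Fair futures: F* = S·e^(carry·T), with carry = (r + u) = 0.0793 + 0.0049 = 0.0842
F* = 8541 · e^(0.0842 × 2/12) = 8541 · e^0.014033 = 8541 × 1.014132 = $8661.7014
Market $8772 > fair $8661.7014: forward overpriced → cash-and-carry (buy spot, short the forward).
At maturity, profit = |F_mkt − F*| = |8772 − 8661.7014| = $110 per tonne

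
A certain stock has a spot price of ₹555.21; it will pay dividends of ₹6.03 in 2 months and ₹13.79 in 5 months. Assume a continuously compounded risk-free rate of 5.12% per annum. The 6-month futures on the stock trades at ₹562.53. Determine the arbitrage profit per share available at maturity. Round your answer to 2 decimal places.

₹12.91 per share

PV(dividends) I = 6.03·e^(−0.0512·2/12) + 13.79·e^(−0.0512·5/12) = 19.4777
Fair futures F* = (S − I)·e^(rT) = (555.21 − 19.4777)·e^0.025600 = 535.7323 × 1.025930 = 549.6238
Market ₹562.53 > fair 549.6238: forward overpriced → cash-and-carry (borrow at r, buy the stock and collect the dividends, short the forward).
Profit at T = |F_mkt − F*| = |562.53 − 549.6238| = ₹12.91 per share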